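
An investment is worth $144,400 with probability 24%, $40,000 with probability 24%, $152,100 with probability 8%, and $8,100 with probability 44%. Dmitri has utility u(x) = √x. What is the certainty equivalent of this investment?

$44,100

E[u] = 0.24·√144400 + 0.24·√40000 + 0.08·√152100 + 0.44·√8100 = 0.24·380 + 0.24·200 + 0.08·390 + 0.44·90 = 210
CE = (210)² = 44100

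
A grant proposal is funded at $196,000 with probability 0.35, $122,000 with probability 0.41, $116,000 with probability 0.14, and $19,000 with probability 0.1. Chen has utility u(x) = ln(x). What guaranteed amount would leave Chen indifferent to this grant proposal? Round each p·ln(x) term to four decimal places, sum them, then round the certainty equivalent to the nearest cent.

E[u] = 0.35·ln(196000) + 0.41·ln(122000) + 0.14·ln(116000) + 0.1·ln(19000) = 4.2651 + 4.8018 + 1.6326 + 0.9852 = 11.6847
CE = e^11.6847 ≈ 118741.01

$118,741.01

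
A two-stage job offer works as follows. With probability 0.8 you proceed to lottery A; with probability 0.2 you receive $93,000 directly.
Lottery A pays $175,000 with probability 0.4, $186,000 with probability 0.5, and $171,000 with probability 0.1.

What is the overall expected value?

EV(A) = 0.4 × 175000 + 0.5 × 186000 + 0.1 × 171000 = 70000 + 93000 + 17100 = 180100
Branch B: 93000 (certain)
Overall = 0.8 × 180100 + 0.2 × 93000 = 144080 + 18600 = 162680

$162,680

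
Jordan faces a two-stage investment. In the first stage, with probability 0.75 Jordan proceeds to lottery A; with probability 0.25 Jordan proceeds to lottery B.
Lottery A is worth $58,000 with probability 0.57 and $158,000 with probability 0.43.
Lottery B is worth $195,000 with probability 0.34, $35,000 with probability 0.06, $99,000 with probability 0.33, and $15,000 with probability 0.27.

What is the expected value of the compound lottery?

$102,030

EV(A) = 0.57 × 58000 + 0.43 × 158000 = 33060 + 67940 = 101000
EV(B) = 0.34 × 195000 + 0.06 × 35000 + 0.33 × 99000 + 0.27 × 15000 = 66300 + 2100 + 32670 + 4050 = 105120
Overall = 0.75 × 101000 + 0.25 × 105120 = 75750 + 26280 = 102030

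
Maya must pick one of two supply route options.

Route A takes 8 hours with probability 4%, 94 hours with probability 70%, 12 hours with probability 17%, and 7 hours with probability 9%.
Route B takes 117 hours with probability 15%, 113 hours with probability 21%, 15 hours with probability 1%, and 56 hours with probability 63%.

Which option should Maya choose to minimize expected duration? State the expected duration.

Route A (68.79 hours)

Route A = 0.04 × 8 + 0.7 × 94 + 0.17 × 12 + 0.09 × 7 = 0.32 + 65.8 + 2.04 + 0.63 = 68.79
Route B = 0.15 × 117 + 0.21 × 113 + 0.01 × 15 + 0.63 × 56 = 17.55 + 23.73 + 0.15 + 35.28 = 76.71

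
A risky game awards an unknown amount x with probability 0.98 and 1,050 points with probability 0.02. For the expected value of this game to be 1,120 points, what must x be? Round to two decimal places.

0.98·x + 0.02·1050 = 1120
0.98·x = 1120 − 21 = 1099
x = 1099 / 0.98 = 1121.4286

x = 1121.43 points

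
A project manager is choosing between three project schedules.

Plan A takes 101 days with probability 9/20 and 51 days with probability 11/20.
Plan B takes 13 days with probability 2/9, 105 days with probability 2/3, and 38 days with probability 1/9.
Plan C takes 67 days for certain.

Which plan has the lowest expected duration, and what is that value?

Plan A = 9/20 × 101 + 11/20 × 51 = 45.45 + 28.05 = 73.5
Plan B = 2/9 × 13 + 2/3 × 105 + 1/9 × 38 = 2.8889 + 70 + 4.2222 = 77.1111
Plan C: 67 (certain)

Plan C (67 days)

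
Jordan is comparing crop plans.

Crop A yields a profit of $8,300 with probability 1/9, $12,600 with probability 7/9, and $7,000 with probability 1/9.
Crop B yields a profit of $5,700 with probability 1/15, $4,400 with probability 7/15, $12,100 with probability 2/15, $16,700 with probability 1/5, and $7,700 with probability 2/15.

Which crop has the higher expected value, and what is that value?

Crop A ($11,500)

Crop A = 1/9 × 8300 + 7/9 × 12600 + 1/9 × 7000 = 922.2222 + 9800 + 777.7778 = 11500
Crop B = 1/15 × 5700 + 7/15 × 4400 + 2/15 × 12100 + 1/5 × 16700 + 2/15 × 7700 = 380 + 2053.3333 + 1613.3333 + 3340 + 1026.6667 = 8413.3333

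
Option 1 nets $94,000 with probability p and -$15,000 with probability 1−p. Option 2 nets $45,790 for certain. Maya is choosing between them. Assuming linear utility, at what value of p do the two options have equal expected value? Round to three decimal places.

p·94000 + (1−p)·(-15000) = 45790
109000p − 15000 = 45790
p = (45790 + 15000) / 109000

p = 0.558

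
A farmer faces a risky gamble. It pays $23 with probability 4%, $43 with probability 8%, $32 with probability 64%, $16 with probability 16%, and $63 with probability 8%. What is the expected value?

EV = 0.04 × 23 + 0.08 × 43 + 0.64 × 32 + 0.16 × 16 + 0.08 × 63 = 0.92 + 3.44 + 20.48 + 2.56 + 5.04 = 32.44

$32.44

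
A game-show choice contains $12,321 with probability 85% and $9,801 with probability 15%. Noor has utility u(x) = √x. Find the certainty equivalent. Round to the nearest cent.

E[u] = 0.85·√12321 + 0.15·√9801 = 0.85·111 + 0.15·99 = 109.2
CE = (109.2)² = 11924.64

$11,924.64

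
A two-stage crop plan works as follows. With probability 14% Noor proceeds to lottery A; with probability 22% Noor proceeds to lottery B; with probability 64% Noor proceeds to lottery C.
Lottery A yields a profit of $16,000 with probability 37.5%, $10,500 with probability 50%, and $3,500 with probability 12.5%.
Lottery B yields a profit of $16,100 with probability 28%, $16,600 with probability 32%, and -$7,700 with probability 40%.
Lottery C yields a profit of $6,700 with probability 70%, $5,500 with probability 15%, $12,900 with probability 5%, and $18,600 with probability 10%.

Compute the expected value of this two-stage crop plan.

EV(A) = 0.375 × 16000 + 0.5 × 10500 + 0.125 × 3500 = 6000 + 5250 + 437.5 = 11687.5
EV(B) = 0.28 × 16100 + 0.32 × 16600 + 0.4 × (-7700) = 4508 + 5312 − 3080 = 6740
EV(C) = 0.7 × 6700 + 0.15 × 5500 + 0.05 × 12900 + 0.1 × 18600 = 4690 + 825 + 645 + 1860 = 8020
Overall = 0.14 × 11687.5 + 0.22 × 6740 + 0.64 × 8020 = 1636.25 + 1482.8 + 5132.8 = 8251.85

$8,251.85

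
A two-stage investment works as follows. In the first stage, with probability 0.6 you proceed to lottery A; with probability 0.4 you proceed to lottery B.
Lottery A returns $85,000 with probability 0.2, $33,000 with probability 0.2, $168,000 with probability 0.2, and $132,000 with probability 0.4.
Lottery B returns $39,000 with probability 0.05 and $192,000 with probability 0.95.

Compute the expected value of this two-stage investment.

EV(A) = 0.2 × 85000 + 0.2 × 33000 + 0.2 × 168000 + 0.4 × 132000 = 17000 + 6600 + 33600 + 52800 = 110000
EV(B) = 0.05 × 39000 + 0.95 × 192000 = 1950 + 182400 = 184350
Overall = 0.6 × 110000 + 0.4 × 184350 = 66000 + 73740 = 139740

$139,740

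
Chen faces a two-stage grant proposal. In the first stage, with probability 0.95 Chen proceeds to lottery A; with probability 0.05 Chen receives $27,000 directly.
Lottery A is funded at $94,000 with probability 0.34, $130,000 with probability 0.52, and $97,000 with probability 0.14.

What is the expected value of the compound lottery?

$108,833

EV(A) = 0.34 × 94000 + 0.52 × 130000 + 0.14 × 97000 = 31960 + 67600 + 13580 = 113140
Branch B: 27000 (certain)
Overall = 0.95 × 113140 + 0.05 × 27000 = 107483 + 1350 = 108833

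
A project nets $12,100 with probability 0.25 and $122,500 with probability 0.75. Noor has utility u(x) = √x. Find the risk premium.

E[u] = 0.25·√12100 + 0.75·√122500 = 0.25·110 + 0.75·350 = 290
CE = (290)² = 84100
Risk premium = EV − CE = 94900 − 84100 = 10800

$10,800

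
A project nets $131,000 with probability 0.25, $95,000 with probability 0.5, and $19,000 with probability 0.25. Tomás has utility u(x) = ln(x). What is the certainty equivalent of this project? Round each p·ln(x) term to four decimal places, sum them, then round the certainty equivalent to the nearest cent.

$68,837.23

E[u] = 0.25·ln(131000) + 0.5·ln(95000) + 0.25·ln(19000) = 2.9457 + 5.7308 + 2.4630 = 11.1395
CE = e^11.1395 ≈ 68837.23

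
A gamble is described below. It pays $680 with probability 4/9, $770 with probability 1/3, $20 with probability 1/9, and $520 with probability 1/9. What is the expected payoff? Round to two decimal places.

$618.89

EV = 4/9 × 680 + 1/3 × 770 + 1/9 × 20 + 1/9 × 520 = 302.2222 + 256.6667 + 2.2222 + 57.7778 = 618.8889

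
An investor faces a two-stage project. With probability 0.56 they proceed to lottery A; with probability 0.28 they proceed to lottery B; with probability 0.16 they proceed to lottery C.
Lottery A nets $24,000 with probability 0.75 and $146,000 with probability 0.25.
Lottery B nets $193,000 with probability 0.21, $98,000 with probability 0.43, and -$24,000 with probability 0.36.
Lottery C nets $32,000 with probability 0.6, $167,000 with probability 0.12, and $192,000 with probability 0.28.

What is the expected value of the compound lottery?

$66,128.40

EV(A) = 0.75 × 24000 + 0.25 × 146000 = 18000 + 36500 = 54500
EV(B) = 0.21 × 193000 + 0.43 × 98000 + 0.36 × (-24000) = 40530 + 42140 − 8640 = 74030
EV(C) = 0.6 × 32000 + 0.12 × 167000 + 0.28 × 192000 = 19200 + 20040 + 53760 = 93000
Overall = 0.56 × 54500 + 0.28 × 74030 + 0.16 × 93000 = 30520 + 20728.4 + 14880 = 66128.4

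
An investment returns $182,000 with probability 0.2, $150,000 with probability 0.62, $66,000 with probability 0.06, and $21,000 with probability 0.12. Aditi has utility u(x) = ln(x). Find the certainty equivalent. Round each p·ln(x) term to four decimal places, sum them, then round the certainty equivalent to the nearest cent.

$117,230.81

E[u] = 0.2·ln(182000) + 0.62·ln(150000) + 0.06·ln(66000) + 0.12·ln(21000) = 2.4224 + 7.3894 + 0.6658 + 1.1943 = 11.6719
CE = e^11.6719 ≈ 117230.81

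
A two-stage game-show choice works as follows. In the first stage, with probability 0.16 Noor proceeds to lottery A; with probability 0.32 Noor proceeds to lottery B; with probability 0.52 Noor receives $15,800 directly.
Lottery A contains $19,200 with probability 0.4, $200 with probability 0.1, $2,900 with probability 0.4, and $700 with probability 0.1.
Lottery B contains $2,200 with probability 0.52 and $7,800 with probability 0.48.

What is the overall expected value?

EV(A) = 0.4 × 19200 + 0.1 × 200 + 0.4 × 2900 + 0.1 × 700 = 7680 + 20 + 1160 + 70 = 8930
EV(B) = 0.52 × 2200 + 0.48 × 7800 = 1144 + 3744 = 4888
Branch C: 15800 (certain)
Overall = 0.16 × 8930 + 0.32 × 4888 + 0.52 × 15800 = 1428.8 + 1564.16 + 8216 = 11208.96

$11,208.96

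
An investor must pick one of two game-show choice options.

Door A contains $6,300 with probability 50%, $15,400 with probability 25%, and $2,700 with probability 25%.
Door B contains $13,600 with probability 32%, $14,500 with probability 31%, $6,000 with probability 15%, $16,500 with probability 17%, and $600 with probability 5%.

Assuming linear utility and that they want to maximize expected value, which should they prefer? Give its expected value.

Door B ($12,582)

Door A = 0.5 × 6300 + 0.25 × 15400 + 0.25 × 2700 = 3150 + 3850 + 675 = 7675
Door B = 0.32 × 13600 + 0.31 × 14500 + 0.15 × 6000 + 0.17 × 16500 + 0.05 × 600 = 4352 + 4495 + 900 + 2805 + 30 = 12582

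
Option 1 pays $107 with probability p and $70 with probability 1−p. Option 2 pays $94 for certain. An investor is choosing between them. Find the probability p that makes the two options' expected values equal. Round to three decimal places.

p·107 + (1−p)·70 = 94
37p + 70 = 94
p = (94 − 70) / 37

p = 0.649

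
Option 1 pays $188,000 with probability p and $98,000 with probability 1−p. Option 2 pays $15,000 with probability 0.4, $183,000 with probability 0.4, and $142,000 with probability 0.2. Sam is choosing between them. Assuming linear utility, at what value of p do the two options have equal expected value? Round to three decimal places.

p = 0.107

EV(Option 2) = 0.4 × 15000 + 0.4 × 183000 + 0.2 × 142000 = 6000 + 73200 + 28400 = 107600
p·188000 + (1−p)·98000 = 107600
90000p + 98000 = 107600
p = (107600 − 98000) / 90000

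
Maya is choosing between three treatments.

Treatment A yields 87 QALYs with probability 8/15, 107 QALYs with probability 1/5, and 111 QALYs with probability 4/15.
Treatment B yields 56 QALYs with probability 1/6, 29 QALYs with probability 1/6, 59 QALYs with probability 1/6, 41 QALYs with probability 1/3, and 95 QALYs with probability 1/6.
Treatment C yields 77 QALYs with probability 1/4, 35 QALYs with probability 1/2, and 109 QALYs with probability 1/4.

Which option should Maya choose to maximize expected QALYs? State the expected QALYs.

Treatment A (97.4 QALYs)

Treatment A = 8/15 × 87 + 1/5 × 107 + 4/15 × 111 = 46.4 + 21.4 + 29.6 = 97.4
Treatment B = 1/6 × 56 + 1/6 × 29 + 1/6 × 59 + 1/3 × 41 + 1/6 × 95 = 9.3333 + 4.8333 + 9.8333 + 13.6667 + 15.8333 = 53.5
Treatment C = 1/4 × 77 + 1/2 × 35 + 1/4 × 109 = 19.25 + 17.5 + 27.25 = 64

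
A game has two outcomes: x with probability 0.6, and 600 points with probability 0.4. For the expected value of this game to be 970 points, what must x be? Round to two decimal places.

0.6·x + 0.4·600 = 970
0.6·x = 970 − 240 = 730
x = 730 / 0.6 = 1216.6667

x = 1216.67 points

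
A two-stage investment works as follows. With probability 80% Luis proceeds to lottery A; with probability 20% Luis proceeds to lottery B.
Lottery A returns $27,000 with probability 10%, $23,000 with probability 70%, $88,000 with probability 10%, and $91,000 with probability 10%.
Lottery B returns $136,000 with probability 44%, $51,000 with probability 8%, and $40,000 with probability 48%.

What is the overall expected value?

EV(A) = 0.1 × 27000 + 0.7 × 23000 + 0.1 × 88000 + 0.1 × 91000 = 2700 + 16100 + 8800 + 9100 = 36700
EV(B) = 0.44 × 136000 + 0.08 × 51000 + 0.48 × 40000 = 59840 + 4080 + 19200 = 83120
Overall = 0.8 × 36700 + 0.2 × 83120 = 29360 + 16624 = 45984

$45,984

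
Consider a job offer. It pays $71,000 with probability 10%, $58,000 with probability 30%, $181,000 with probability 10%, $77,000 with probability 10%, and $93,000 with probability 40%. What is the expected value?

$87,500

EV = 0.1 × 71000 + 0.3 × 58000 + 0.1 × 181000 + 0.1 × 77000 + 0.4 × 93000 = 7100 + 17400 + 18100 + 7700 + 37200 = 87500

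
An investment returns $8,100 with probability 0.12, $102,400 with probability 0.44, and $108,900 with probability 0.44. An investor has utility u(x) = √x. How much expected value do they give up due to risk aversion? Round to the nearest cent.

$5,853.76

E[u] = 0.12·√8100 + 0.44·√102400 + 0.44·√108900 = 0.12·90 + 0.44·320 + 0.44·330 = 296.8
CE = (296.8)² = 88090.24
Risk premium = EV − CE = 93944 − 88090.24 = 5853.76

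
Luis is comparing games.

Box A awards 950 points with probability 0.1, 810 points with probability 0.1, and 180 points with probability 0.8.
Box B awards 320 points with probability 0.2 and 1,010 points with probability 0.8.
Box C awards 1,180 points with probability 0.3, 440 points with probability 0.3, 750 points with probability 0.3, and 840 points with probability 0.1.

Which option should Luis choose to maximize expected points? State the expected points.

Box A = 0.1 × 950 + 0.1 × 810 + 0.8 × 180 = 95 + 81 + 144 = 320
Box B = 0.2 × 320 + 0.8 × 1010 = 64 + 808 = 872
Box C = 0.3 × 1180 + 0.3 × 440 + 0.3 × 750 + 0.1 × 840 = 354 + 132 + 225 + 84 = 795

Box B (872 points)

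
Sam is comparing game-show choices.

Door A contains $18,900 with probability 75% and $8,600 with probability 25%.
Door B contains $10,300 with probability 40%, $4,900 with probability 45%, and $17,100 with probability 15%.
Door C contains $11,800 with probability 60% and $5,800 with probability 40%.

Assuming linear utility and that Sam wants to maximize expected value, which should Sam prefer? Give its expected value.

Door A = 0.75 × 18900 + 0.25 × 8600 = 14175 + 2150 = 16325
Door B = 0.4 × 10300 + 0.45 × 4900 + 0.15 × 17100 = 4120 + 2205 + 2565 = 8890
Door C = 0.6 × 11800 + 0.4 × 5800 = 7080 + 2320 = 9400

Door A ($16,325)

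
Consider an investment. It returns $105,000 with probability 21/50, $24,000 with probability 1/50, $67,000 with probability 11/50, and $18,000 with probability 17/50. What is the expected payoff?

$65,440

EV = 21/50 × 105000 + 1/50 × 24000 + 11/50 × 67000 + 17/50 × 18000 = 44100 + 480 + 14740 + 6120 = 65440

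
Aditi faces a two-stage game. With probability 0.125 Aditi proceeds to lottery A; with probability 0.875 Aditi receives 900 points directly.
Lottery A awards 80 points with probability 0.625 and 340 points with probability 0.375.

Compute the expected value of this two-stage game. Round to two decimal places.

EV(A) = 0.625 × 80 + 0.375 × 340 = 50 + 127.5 = 177.5
Branch B: 900 (certain)
Overall = 0.125 × 177.5 + 0.875 × 900 = 22.1875 + 787.5 = 809.6875

809.69 points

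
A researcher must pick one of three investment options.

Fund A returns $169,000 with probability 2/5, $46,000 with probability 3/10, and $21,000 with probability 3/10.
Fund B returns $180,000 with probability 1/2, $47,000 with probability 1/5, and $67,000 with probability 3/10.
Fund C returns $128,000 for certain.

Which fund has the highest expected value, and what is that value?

Fund C ($128,000)

Fund A = 2/5 × 169000 + 3/10 × 46000 + 3/10 × 21000 = 67600 + 13800 + 6300 = 87700
Fund B = 1/2 × 180000 + 1/5 × 47000 + 3/10 × 67000 = 90000 + 9400 + 20100 = 119500
Fund C: 128000 (certain)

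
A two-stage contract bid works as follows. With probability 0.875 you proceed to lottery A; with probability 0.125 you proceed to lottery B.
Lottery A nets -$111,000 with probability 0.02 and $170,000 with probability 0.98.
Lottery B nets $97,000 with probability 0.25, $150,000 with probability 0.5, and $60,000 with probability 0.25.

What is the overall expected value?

$158,113.75

EV(A) = 0.02 × (-111000) + 0.98 × 170000 = -2220 + 166600 = 164380
EV(B) = 0.25 × 97000 + 0.5 × 150000 + 0.25 × 60000 = 24250 + 75000 + 15000 = 114250
Overall = 0.875 × 164380 + 0.125 × 114250 = 143832.5 + 14281.25 = 158113.75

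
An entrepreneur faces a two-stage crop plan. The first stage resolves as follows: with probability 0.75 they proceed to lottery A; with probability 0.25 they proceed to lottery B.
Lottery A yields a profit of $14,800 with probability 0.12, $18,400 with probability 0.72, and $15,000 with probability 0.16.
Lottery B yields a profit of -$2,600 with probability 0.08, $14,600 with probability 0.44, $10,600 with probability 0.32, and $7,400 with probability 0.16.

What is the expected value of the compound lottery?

$15,766

EV(A) = 0.12 × 14800 + 0.72 × 18400 + 0.16 × 15000 = 1776 + 13248 + 2400 = 17424
EV(B) = 0.08 × (-2600) + 0.44 × 14600 + 0.32 × 10600 + 0.16 × 7400 = -208 + 6424 + 3392 + 1184 = 10792
Overall = 0.75 × 17424 + 0.25 × 10792 = 13068 + 2698 = 15766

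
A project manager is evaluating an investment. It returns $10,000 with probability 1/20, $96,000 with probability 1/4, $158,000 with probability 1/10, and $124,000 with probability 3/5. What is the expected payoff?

EV = 1/20 × 10000 + 1/4 × 96000 + 1/10 × 158000 + 3/5 × 124000 = 500 + 24000 + 15800 + 74400 = 114700

$114,700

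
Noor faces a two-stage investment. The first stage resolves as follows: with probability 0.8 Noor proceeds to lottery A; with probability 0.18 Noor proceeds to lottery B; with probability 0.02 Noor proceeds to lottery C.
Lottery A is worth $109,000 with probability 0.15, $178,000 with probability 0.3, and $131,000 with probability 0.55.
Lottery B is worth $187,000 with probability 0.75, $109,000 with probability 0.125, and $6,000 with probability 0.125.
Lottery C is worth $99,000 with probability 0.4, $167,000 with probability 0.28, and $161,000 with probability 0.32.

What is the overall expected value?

$144,030.10

EV(A) = 0.15 × 109000 + 0.3 × 178000 + 0.55 × 131000 = 16350 + 53400 + 72050 = 141800
EV(B) = 0.75 × 187000 + 0.125 × 109000 + 0.125 × 6000 = 140250 + 13625 + 750 = 154625
EV(C) = 0.4 × 99000 + 0.28 × 167000 + 0.32 × 161000 = 39600 + 46760 + 51520 = 137880
Overall = 0.8 × 141800 + 0.18 × 154625 + 0.02 × 137880 = 113440 + 27832.5 + 2757.6 = 144030.1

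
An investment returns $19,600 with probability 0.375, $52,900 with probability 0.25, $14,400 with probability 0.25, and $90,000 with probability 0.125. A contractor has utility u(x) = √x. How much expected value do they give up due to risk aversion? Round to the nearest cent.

$3,918.75

E[u] = 0.375·√19600 + 0.25·√52900 + 0.25·√14400 + 0.125·√90000 = 0.375·140 + 0.25·230 + 0.25·120 + 0.125·300 = 177.5
CE = (177.5)² = 31506.25
Risk premium = EV − CE = 35425 − 31506.25 = 3918.75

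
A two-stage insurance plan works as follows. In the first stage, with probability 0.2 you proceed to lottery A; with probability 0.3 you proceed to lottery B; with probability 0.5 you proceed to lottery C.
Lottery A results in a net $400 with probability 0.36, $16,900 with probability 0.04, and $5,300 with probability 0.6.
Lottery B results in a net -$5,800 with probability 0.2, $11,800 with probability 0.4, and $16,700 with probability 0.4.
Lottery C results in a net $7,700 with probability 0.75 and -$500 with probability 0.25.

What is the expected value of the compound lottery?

EV(A) = 0.36 × 400 + 0.04 × 16900 + 0.6 × 5300 = 144 + 676 + 3180 = 4000
EV(B) = 0.2 × (-5800) + 0.4 × 11800 + 0.4 × 16700 = -1160 + 4720 + 6680 = 10240
EV(C) = 0.75 × 7700 + 0.25 × (-500) = 5775 − 125 = 5650
Overall = 0.2 × 4000 + 0.3 × 10240 + 0.5 × 5650 = 800 + 3072 + 2825 = 6697

$6,697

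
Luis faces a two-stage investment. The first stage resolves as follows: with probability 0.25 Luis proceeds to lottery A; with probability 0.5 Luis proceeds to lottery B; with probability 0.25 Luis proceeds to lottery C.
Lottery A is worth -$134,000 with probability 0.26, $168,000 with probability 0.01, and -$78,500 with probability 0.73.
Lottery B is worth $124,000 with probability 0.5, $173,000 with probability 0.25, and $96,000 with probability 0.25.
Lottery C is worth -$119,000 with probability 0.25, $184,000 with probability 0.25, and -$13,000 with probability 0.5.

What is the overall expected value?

EV(A) = 0.26 × (-134000) + 0.01 × 168000 + 0.73 × (-78500) = -34840 + 1680 − 57305 = -90465
EV(B) = 0.5 × 124000 + 0.25 × 173000 + 0.25 × 96000 = 62000 + 43250 + 24000 = 129250
EV(C) = 0.25 × (-119000) + 0.25 × 184000 + 0.5 × (-13000) = -29750 + 46000 − 6500 = 9750
Overall = 0.25 × (-90465) + 0.5 × 129250 + 0.25 × 9750 = -22616.25 + 64625 + 2437.5 = 44446.25

$44,446.25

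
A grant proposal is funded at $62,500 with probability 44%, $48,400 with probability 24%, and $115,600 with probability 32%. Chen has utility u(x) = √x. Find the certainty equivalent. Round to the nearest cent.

E[u] = 0.44·√62500 + 0.24·√48400 + 0.32·√115600 = 0.44·250 + 0.24·220 + 0.32·340 = 271.6
CE = (271.6)² = 73766.56

$73,766.56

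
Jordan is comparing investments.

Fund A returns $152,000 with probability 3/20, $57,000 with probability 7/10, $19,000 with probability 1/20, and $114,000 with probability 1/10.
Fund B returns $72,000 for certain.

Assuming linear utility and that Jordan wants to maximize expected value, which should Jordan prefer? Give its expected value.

Fund A = 3/20 × 152000 + 7/10 × 57000 + 1/20 × 19000 + 1/10 × 114000 = 22800 + 39900 + 950 + 11400 = 75050
Fund B: 72000 (certain)

Fund A ($75,050)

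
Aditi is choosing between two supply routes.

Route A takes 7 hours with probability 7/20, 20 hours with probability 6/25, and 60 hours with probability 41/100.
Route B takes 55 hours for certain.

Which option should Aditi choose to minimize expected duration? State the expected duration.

Route A (31.85 hours)

Route A = 7/20 × 7 + 6/25 × 20 + 41/100 × 60 = 2.45 + 4.8 + 24.6 = 31.85
Route B: 55 (certain)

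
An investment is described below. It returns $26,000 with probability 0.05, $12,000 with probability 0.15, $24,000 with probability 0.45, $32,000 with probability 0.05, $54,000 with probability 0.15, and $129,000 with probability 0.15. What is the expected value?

EV = 0.05 × 26000 + 0.15 × 12000 + 0.45 × 24000 + 0.05 × 32000 + 0.15 × 54000 + 0.15 × 129000 = 1300 + 1800 + 10800 + 1600 + 8100 + 19350 = 42950

$42,950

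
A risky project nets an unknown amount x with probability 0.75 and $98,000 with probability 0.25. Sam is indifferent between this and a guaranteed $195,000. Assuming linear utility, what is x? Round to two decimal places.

x = $227,333.33

0.75·x + 0.25·98000 = 195000
0.75·x = 195000 − 24500 = 170500
x = 170500 / 0.75 = 227333.3333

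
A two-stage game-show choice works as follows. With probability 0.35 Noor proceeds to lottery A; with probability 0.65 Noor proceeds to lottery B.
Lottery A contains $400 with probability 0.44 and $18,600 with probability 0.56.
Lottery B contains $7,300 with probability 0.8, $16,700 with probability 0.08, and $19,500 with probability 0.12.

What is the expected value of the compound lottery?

$9,892.60

EV(A) = 0.44 × 400 + 0.56 × 18600 = 176 + 10416 = 10592
EV(B) = 0.8 × 7300 + 0.08 × 16700 + 0.12 × 19500 = 5840 + 1336 + 2340 = 9516
Overall = 0.35 × 10592 + 0.65 × 9516 = 3707.2 + 6185.4 = 9892.6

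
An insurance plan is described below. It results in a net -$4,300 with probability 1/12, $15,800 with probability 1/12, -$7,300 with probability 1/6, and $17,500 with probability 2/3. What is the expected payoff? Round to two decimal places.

EV = 1/12 × (-4300) + 1/12 × 15800 + 1/6 × (-7300) + 2/3 × 17500 = -358.3333 + 1316.6667 − 1216.6667 + 11666.6667 = 11408.3333

$11,408.33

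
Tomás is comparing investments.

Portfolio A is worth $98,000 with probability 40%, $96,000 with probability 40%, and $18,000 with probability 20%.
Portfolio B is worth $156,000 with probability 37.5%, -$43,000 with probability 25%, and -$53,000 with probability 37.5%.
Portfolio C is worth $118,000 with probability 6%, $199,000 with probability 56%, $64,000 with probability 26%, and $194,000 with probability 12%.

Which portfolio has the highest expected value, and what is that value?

Portfolio A = 0.4 × 98000 + 0.4 × 96000 + 0.2 × 18000 = 39200 + 38400 + 3600 = 81200
Portfolio B = 0.375 × 156000 + 0.25 × (-43000) + 0.375 × (-53000) = 58500 − 10750 − 19875 = 27875
Portfolio C = 0.06 × 118000 + 0.56 × 199000 + 0.26 × 64000 + 0.12 × 194000 = 7080 + 111440 + 16640 + 23280 = 158440

Portfolio C ($158,440)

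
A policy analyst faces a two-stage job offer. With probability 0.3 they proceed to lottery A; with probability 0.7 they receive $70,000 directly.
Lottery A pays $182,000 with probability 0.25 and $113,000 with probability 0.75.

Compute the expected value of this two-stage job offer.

EV(A) = 0.25 × 182000 + 0.75 × 113000 = 45500 + 84750 = 130250
Branch B: 70000 (certain)
Overall = 0.3 × 130250 + 0.7 × 70000 = 39075 + 49000 = 88075

$88,075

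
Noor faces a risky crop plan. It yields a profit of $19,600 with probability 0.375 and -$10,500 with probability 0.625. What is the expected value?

$787.50

EV = 0.375 × 19600 + 0.625 × (-10500) = 7350 − 6562.5 = 787.5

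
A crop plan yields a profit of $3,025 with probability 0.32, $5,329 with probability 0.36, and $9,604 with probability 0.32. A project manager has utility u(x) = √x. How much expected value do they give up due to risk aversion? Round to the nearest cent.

E[u] = 0.32·√3025 + 0.36·√5329 + 0.32·√9604 = 0.32·55 + 0.36·73 + 0.32·98 = 75.24
CE = (75.24)² = 5661.0576
Risk premium = EV − CE = 5959.72 − 5661.0576 = 298.6624

$298.66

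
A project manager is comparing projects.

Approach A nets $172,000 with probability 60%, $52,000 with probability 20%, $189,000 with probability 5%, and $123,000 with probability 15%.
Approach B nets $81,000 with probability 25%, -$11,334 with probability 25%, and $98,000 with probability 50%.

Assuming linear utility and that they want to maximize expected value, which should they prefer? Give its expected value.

Approach A = 0.6 × 172000 + 0.2 × 52000 + 0.05 × 189000 + 0.15 × 123000 = 103200 + 10400 + 9450 + 18450 = 141500
Approach B = 0.25 × 81000 + 0.25 × (-11334) + 0.5 × 98000 = 20250 − 2833.5 + 49000 = 66416.5

Approach A ($141,500)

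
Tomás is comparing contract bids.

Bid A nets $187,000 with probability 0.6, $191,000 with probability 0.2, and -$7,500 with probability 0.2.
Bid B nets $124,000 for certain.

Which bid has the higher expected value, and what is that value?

Bid A = 0.6 × 187000 + 0.2 × 191000 + 0.2 × (-7500) = 112200 + 38200 − 1500 = 148900
Bid B: 124000 (certain)

Bid A ($148,900)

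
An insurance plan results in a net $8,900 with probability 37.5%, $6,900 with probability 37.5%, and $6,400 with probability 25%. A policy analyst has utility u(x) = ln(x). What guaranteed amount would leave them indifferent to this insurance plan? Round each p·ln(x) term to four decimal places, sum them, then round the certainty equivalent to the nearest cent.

$7,449.48

E[u] = 0.375·ln(8900) + 0.375·ln(6900) + 0.25·ln(6400) = 3.4102 + 3.3147 + 2.1910 = 8.9159
CE = e^8.9159 ≈ 7449.48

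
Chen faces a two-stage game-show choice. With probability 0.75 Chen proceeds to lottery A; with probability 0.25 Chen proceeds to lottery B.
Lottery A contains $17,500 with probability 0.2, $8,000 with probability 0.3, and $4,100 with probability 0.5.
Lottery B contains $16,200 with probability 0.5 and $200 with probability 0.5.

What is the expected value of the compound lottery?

$8,012.50

EV(A) = 0.2 × 17500 + 0.3 × 8000 + 0.5 × 4100 = 3500 + 2400 + 2050 = 7950
EV(B) = 0.5 × 16200 + 0.5 × 200 = 8100 + 100 = 8200
Overall = 0.75 × 7950 + 0.25 × 8200 = 5962.5 + 2050 = 8012.5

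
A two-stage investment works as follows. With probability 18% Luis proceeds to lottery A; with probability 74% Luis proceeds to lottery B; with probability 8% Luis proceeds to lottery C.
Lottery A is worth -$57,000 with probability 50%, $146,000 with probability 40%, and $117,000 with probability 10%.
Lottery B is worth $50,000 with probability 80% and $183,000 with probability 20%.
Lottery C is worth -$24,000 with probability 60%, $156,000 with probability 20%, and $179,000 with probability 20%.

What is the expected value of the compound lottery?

EV(A) = 0.5 × (-57000) + 0.4 × 146000 + 0.1 × 117000 = -28500 + 58400 + 11700 = 41600
EV(B) = 0.8 × 50000 + 0.2 × 183000 = 40000 + 36600 = 76600
EV(C) = 0.6 × (-24000) + 0.2 × 156000 + 0.2 × 179000 = -14400 + 31200 + 35800 = 52600
Overall = 0.18 × 41600 + 0.74 × 76600 + 0.08 × 52600 = 7488 + 56684 + 4208 = 68380

$68,380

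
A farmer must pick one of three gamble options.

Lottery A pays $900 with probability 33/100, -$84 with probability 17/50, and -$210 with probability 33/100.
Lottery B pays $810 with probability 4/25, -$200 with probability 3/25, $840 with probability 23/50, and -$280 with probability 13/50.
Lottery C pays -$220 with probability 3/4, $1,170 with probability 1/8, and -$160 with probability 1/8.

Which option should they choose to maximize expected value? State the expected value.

Lottery A = 33/100 × 900 + 17/50 × (-84) + 33/100 × (-210) = 297 − 28.56 − 69.3 = 199.14
Lottery B = 4/25 × 810 + 3/25 × (-200) + 23/50 × 840 + 13/50 × (-280) = 129.6 − 24 + 386.4 − 72.8 = 419.2
Lottery C = 3/4 × (-220) + 1/8 × 1170 + 1/8 × (-160) = -165 + 146.25 − 20 = -38.75

Lottery B ($419.20)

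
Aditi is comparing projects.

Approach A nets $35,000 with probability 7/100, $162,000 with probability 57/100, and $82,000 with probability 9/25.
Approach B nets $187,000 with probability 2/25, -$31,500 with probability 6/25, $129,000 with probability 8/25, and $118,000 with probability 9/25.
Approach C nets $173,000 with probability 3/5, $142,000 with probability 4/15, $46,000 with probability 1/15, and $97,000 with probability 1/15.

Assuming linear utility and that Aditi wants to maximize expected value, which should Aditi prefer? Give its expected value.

Approach C ($151,200)

Approach A = 7/100 × 35000 + 57/100 × 162000 + 9/25 × 82000 = 2450 + 92340 + 29520 = 124310
Approach B = 2/25 × 187000 + 6/25 × (-31500) + 8/25 × 129000 + 9/25 × 118000 = 14960 − 7560 + 41280 + 42480 = 91160
Approach C = 3/5 × 173000 + 4/15 × 142000 + 1/15 × 46000 + 1/15 × 97000 = 103800 + 37866.6667 + 3066.6667 + 6466.6667 = 151200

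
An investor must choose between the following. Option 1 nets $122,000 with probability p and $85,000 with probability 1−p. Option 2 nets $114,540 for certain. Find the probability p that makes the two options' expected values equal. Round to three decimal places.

p = 0.798

p·122000 + (1−p)·85000 = 114540
37000p + 85000 = 114540
p = (114540 − 85000) / 37000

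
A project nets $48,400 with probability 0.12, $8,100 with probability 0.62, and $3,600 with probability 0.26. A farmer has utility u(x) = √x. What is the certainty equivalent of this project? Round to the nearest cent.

$9,564.84

E[u] = 0.12·√48400 + 0.62·√8100 + 0.26·√3600 = 0.12·220 + 0.62·90 + 0.26·60 = 97.8
CE = (97.8)² = 9564.84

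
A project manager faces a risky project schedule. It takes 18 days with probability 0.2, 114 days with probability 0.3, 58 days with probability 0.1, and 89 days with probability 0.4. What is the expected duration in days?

EV = 0.2 × 18 + 0.3 × 114 + 0.1 × 58 + 0.4 × 89 = 3.6 + 34.2 + 5.8 + 35.6 = 79.2

79.2 days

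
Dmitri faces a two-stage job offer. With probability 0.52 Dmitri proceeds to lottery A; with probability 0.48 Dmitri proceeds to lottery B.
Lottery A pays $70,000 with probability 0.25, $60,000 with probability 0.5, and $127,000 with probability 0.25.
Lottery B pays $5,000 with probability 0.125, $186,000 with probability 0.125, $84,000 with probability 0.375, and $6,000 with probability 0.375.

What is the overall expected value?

EV(A) = 0.25 × 70000 + 0.5 × 60000 + 0.25 × 127000 = 17500 + 30000 + 31750 = 79250
EV(B) = 0.125 × 5000 + 0.125 × 186000 + 0.375 × 84000 + 0.375 × 6000 = 625 + 23250 + 31500 + 2250 = 57625
Overall = 0.52 × 79250 + 0.48 × 57625 = 41210 + 27660 = 68870

$68,870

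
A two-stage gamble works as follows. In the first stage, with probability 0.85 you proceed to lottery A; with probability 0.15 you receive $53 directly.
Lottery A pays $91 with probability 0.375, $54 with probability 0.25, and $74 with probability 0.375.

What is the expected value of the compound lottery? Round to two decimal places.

EV(A) = 0.375 × 91 + 0.25 × 54 + 0.375 × 74 = 34.125 + 13.5 + 27.75 = 75.375
Branch B: 53 (certain)
Overall = 0.85 × 75.375 + 0.15 × 53 = 64.06875 + 7.95 = 72.01875

$72.02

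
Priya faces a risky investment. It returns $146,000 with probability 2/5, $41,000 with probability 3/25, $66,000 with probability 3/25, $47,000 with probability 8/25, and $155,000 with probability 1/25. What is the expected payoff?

$92,480

EV = 2/5 × 146000 + 3/25 × 41000 + 3/25 × 66000 + 8/25 × 47000 + 1/25 × 155000 = 58400 + 4920 + 7920 + 15040 + 6200 = 92480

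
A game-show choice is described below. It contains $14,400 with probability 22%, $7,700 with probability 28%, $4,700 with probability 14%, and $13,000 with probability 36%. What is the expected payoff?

$10,662

EV = 0.22 × 14400 + 0.28 × 7700 + 0.14 × 4700 + 0.36 × 13000 = 3168 + 2156 + 658 + 4680 = 10662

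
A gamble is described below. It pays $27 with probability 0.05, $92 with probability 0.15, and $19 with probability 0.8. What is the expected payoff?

EV = 0.05 × 27 + 0.15 × 92 + 0.8 × 19 = 1.35 + 13.8 + 15.2 = 30.35

$30.35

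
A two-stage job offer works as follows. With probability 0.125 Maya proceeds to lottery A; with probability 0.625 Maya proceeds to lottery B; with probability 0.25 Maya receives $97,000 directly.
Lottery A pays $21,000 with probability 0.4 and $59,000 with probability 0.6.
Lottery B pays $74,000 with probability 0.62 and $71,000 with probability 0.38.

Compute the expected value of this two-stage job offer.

$75,262.50

EV(A) = 0.4 × 21000 + 0.6 × 59000 = 8400 + 35400 = 43800
EV(B) = 0.62 × 74000 + 0.38 × 71000 = 45880 + 26980 = 72860
Branch C: 97000 (certain)
Overall = 0.125 × 43800 + 0.625 × 72860 + 0.25 × 97000 = 5475 + 45537.5 + 24250 = 75262.5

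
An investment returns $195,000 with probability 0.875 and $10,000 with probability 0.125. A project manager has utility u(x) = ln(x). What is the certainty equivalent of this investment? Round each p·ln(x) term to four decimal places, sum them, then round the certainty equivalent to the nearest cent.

$134,524.28

E[u] = 0.875·ln(195000) + 0.125·ln(10000) = 10.6582 + 1.1513 = 11.8095
CE = e^11.8095 ≈ 134524.28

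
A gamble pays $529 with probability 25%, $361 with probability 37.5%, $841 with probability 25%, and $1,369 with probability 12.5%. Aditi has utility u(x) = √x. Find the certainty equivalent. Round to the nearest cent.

E[u] = 0.25·√529 + 0.375·√361 + 0.25·√841 + 0.125·√1369 = 0.25·23 + 0.375·19 + 0.25·29 + 0.125·37 = 24.75
CE = (24.75)² = 612.5625

$612.56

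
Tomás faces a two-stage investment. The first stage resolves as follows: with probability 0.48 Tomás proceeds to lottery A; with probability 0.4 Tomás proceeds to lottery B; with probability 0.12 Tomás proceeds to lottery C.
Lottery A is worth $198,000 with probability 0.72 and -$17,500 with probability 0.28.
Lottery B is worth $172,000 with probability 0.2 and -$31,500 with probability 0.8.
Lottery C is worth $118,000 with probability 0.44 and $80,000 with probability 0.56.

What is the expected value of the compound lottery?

$81,363.20

EV(A) = 0.72 × 198000 + 0.28 × (-17500) = 142560 − 4900 = 137660
EV(B) = 0.2 × 172000 + 0.8 × (-31500) = 34400 − 25200 = 9200
EV(C) = 0.44 × 118000 + 0.56 × 80000 = 51920 + 44800 = 96720
Overall = 0.48 × 137660 + 0.4 × 9200 + 0.12 × 96720 = 66076.8 + 3680 + 11606.4 = 81363.2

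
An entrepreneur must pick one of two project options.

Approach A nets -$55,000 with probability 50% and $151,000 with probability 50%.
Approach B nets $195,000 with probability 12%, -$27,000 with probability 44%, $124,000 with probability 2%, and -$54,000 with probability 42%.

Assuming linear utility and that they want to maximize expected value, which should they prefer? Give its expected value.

Approach A ($48,000)

Approach A = 0.5 × (-55000) + 0.5 × 151000 = -27500 + 75500 = 48000
Approach B = 0.12 × 195000 + 0.44 × (-27000) + 0.02 × 124000 + 0.42 × (-54000) = 23400 − 11880 + 2480 − 22680 = -8680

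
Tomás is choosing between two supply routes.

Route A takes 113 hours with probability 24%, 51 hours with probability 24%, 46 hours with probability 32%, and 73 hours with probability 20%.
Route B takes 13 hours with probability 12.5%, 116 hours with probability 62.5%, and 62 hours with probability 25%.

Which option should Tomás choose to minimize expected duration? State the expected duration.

Route A = 0.24 × 113 + 0.24 × 51 + 0.32 × 46 + 0.2 × 73 = 27.12 + 12.24 + 14.72 + 14.6 = 68.68
Route B = 0.125 × 13 + 0.625 × 116 + 0.25 × 62 = 1.625 + 72.5 + 15.5 = 89.625

Route A (68.68 hours)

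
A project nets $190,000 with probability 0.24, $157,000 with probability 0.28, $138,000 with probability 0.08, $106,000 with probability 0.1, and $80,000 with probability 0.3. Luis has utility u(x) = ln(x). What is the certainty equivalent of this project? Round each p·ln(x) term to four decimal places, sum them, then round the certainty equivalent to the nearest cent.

E[u] = 0.24·ln(190000) + 0.28·ln(157000) + 0.08·ln(138000) + 0.1·ln(106000) + 0.3·ln(80000) = 2.9171 + 3.3499 + 0.9468 + 1.1571 + 3.3869 = 11.7578
CE = e^11.7578 ≈ 127746.10

$127,746.10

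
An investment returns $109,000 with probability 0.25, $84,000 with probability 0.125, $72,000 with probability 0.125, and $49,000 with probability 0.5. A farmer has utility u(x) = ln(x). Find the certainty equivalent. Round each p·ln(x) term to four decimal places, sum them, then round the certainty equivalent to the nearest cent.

E[u] = 0.25·ln(109000) + 0.125·ln(84000) + 0.125·ln(72000) + 0.5·ln(49000) = 2.8998 + 1.4173 + 1.3981 + 5.3998 = 11.1150
CE = e^11.1150 ≈ 67171.21

$67,171.21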